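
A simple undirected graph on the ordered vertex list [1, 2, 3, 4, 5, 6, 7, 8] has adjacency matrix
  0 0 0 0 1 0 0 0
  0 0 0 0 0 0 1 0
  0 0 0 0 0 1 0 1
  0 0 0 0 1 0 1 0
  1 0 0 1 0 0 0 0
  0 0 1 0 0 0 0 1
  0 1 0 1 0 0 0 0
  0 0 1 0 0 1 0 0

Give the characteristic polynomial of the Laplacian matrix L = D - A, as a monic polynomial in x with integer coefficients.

x^8 - 14x^7 + 78x^6 - 218x^5 + 314x^4 - 210x^3 + 45x^2

Each diagonal entry of L is the vertex degree and each off-diagonal entry is -1 where an edge is present, 0 otherwise; in the order [1, 2, 3, 4, 5, 6, 7, 8] the diagonal is [1, 1, 2, 2, 2, 2, 2, 2]. Computing det(xI - L) by cofactor expansion (or equivalently via sum-over-permutations) gives x^8 - 14x^7 + 78x^6 - 218x^5 + 314x^4 - 210x^3 + 45x^2. The coefficient of x^7 equals -trace(L) = -14, matching the sum of degrees. There are 2 zeros in the spectrum, matching the 2 components. The largest eigenvalue, 3.6180, is at most the vertex count 8.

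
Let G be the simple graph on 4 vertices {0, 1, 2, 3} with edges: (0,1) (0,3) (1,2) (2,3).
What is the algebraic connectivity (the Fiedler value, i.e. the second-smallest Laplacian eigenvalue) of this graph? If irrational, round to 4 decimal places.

With the vertex order [0, 1, 2, 3], the degrees are [2, 2, 2, 2], giving D = diag(2, 2, 2, 2) and L = D - A. The sorted Laplacian eigenvalues are [0, 2, 2, 4]; the algebraic connectivity is the second entry, 2. By the matrix-tree theorem the graph has (1/4) * product of the nonzero eigenvalues = 4 spanning trees. There is one zero in the spectrum, matching the 1 component.

2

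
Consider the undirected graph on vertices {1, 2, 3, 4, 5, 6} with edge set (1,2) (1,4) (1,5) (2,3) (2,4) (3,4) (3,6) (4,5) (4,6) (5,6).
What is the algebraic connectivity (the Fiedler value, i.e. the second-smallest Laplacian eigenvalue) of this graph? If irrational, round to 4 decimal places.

With the vertex order [1, 2, 3, 4, 5, 6], the degrees are [3, 3, 3, 5, 3, 3], giving D = diag(3, 3, 3, 5, 3, 3) and L = D - A. The sorted Laplacian eigenvalues are [0, 2.3820, 2.3820, 4.6180, 4.6180, 6]; the algebraic connectivity is the second entry, 2.3820. The largest eigenvalue, 6, is at most the vertex count 6.

2.3820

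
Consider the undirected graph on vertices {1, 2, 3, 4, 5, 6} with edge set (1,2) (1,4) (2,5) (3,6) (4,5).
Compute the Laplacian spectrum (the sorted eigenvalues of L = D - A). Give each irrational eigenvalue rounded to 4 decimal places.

[0, 0, 2, 2, 2, 4]

With the vertex order [1, 2, 3, 4, 5, 6], the degrees are [2, 2, 1, 2, 2, 1], giving D = diag(2, 2, 1, 2, 2, 1) and L = D - A. The multiplicity of 0 as a Laplacian eigenvalue equals the number of connected components. The 2 zero eigenvalues correspond to the 2 connected components.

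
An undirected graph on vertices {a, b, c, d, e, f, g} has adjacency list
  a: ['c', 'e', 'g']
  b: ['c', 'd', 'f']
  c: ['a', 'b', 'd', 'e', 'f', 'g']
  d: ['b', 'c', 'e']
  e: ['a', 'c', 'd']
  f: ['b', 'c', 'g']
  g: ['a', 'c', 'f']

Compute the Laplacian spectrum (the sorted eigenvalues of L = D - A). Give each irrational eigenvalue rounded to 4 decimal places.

[0, 2, 2, 4, 4, 5, 7]

Each diagonal entry of L is the vertex degree and each off-diagonal entry is -1 where an edge is present, 0 otherwise; in the order [a, b, c, d, e, f, g] the diagonal is [3, 3, 6, 3, 3, 3, 3]. L is symmetric positive semidefinite, so every eigenvalue is real and nonnegative. By the matrix-tree theorem the graph has (1/7) * product of the nonzero eigenvalues = 320 spanning trees.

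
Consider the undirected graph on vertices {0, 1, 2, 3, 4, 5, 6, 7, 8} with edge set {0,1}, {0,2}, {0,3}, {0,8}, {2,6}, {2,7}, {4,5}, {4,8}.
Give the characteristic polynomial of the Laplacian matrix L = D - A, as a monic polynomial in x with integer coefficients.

x^9 - 16x^8 + 101x^7 - 326x^6 + 584x^5 - 592x^4 + 329x^3 - 90x^2 + 9x

Reading degrees in the order [0, 1, 2, 3, 4, 5, 6, 7, 8] gives [4, 1, 3, 1, 2, 1, 1, 1, 2]; set D = diag(4, 1, 3, 1, 2, 1, 1, 1, 2) and form L = D - A. L has integer entries, so p(x) = det(xI - L) has integer coefficients. Expanding the determinant yields x^9 - 16x^8 + 101x^7 - 326x^6 + 584x^5 - 592x^4 + 329x^3 - 90x^2 + 9x. The constant term is 0 because L is singular (the all-ones vector lies in its kernel). The eigenvalues sum to 16, which equals trace(L) = 2|E|.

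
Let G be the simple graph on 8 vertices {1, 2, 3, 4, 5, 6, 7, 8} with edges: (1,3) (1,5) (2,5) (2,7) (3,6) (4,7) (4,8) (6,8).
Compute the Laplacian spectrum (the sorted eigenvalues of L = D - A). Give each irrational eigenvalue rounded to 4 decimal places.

[0, 0.5858, 0.5858, 2, 2, 3.4142, 3.4142, 4]

Reading degrees in the order [1, 2, 3, 4, 5, 6, 7, 8] gives [2, 2, 2, 2, 2, 2, 2, 2]; set D = diag(2, 2, 2, 2, 2, 2, 2, 2) and form L = D - A. Since every row of L sums to 0, the all-ones vector is in the kernel and 0 is an eigenvalue. The single zero eigenvalue shows the graph is connected. The largest eigenvalue, 4, is at most the vertex count 8. The eigenvalues sum to 16, which equals trace(L) = 2|E|.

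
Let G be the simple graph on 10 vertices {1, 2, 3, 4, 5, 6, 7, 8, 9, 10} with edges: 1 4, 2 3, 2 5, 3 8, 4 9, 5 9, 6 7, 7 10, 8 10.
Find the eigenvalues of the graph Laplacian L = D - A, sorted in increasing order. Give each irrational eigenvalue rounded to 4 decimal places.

[0, 0.0979, 0.3820, 0.8244, 1.3820, 2, 2.6180, 3.1756, 3.6180, 3.9021]

With the vertex order [1, 2, 3, 4, 5, 6, 7, 8, 9, 10], the degrees are [1, 2, 2, 2, 2, 1, 2, 2, 2, 2], giving D = diag(1, 2, 2, 2, 2, 1, 2, 2, 2, 2) and L = D - A. Diagonalising L (or applying a numerical eigensolver to the 10x10 matrix) gives the spectrum above. There is one zero in the spectrum, matching the 1 component.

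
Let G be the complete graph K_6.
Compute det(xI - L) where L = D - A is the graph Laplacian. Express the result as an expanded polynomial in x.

The graph has 6 vertices and degree multiset [5, 5, 5, 5, 5, 5]; D is the diagonal matrix of degrees and L = D - A. L has integer entries, so p(x) = det(xI - L) has integer coefficients. Expanding the determinant yields x^6 - 30x^5 + 360x^4 - 2160x^3 + 6480x^2 - 7776x. Since p(0) = det(-L) = 0, x divides p(x). By the matrix-tree theorem the graph has (1/6) * product of the nonzero eigenvalues = 1296 spanning trees. There is one zero in the spectrum, matching the 1 component.

x^6 - 30x^5 + 360x^4 - 2160x^3 + 6480x^2 - 7776x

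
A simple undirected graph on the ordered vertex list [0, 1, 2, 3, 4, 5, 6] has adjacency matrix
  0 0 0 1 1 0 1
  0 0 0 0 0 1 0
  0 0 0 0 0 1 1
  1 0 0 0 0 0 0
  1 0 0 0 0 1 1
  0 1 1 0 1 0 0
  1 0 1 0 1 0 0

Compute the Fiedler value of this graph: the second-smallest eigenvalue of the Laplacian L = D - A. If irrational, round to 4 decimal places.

0.5240

Reading degrees in the order [0, 1, 2, 3, 4, 5, 6] gives [3, 1, 2, 1, 3, 3, 3]; set D = diag(3, 1, 2, 1, 3, 3, 3) and form L = D - A. The smallest Laplacian eigenvalue is always 0. The next one, lambda_2 = 0.5240, measures how hard the graph is to disconnect: larger values mean better connectivity. The largest eigenvalue, 4.8944, is at most the vertex count 7. There is one zero in the spectrum, matching the 1 component.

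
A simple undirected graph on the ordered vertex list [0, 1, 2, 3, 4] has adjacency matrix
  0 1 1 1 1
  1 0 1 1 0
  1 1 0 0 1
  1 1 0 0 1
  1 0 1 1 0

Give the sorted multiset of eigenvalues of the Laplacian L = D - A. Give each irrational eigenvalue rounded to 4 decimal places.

With the vertex order [0, 1, 2, 3, 4], the degrees are [4, 3, 3, 3, 3], giving D = diag(4, 3, 3, 3, 3) and L = D - A. L is symmetric positive semidefinite, so every eigenvalue is real and nonnegative. By the matrix-tree theorem the graph has (1/5) * product of the nonzero eigenvalues = 45 spanning trees. There is one zero in the spectrum, matching the 1 component.

[0, 3, 3, 5, 5]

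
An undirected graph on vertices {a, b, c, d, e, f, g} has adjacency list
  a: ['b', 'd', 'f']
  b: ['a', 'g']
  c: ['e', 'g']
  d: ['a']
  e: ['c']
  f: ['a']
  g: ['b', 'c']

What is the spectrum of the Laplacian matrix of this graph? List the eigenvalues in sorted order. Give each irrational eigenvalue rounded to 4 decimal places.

Reading degrees in the order [a, b, c, d, e, f, g] gives [3, 2, 2, 1, 1, 1, 2]; set D = diag(3, 2, 2, 1, 1, 1, 2) and form L = D - A. The multiplicity of 0 as a Laplacian eigenvalue equals the number of connected components. The single zero eigenvalue shows the graph is connected. The eigenvalues sum to 12, which equals trace(L) = 2|E|. There is one zero in the spectrum, matching the 1 component.

[0, 0.2254, 1, 1, 2.1859, 3.3604, 4.2283]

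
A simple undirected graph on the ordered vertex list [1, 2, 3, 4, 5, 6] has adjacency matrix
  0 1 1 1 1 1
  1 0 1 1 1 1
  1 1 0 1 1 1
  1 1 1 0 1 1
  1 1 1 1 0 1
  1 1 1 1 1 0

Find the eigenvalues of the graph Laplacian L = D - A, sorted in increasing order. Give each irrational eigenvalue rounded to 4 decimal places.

With the vertex order [1, 2, 3, 4, 5, 6], the degrees are [5, 5, 5, 5, 5, 5], giving D = diag(5, 5, 5, 5, 5, 5) and L = D - A. Diagonalising L (or applying a numerical eigensolver to the 6x6 matrix) gives the spectrum above. The largest eigenvalue, 6, is at most the vertex count 6. By the matrix-tree theorem the graph has (1/6) * product of the nonzero eigenvalues = 1296 spanning trees.

[0, 6, 6, 6, 6, 6]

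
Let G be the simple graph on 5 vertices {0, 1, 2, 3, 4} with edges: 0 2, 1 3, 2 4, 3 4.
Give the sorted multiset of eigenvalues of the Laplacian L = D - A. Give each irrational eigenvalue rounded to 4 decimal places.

Reading degrees in the order [0, 1, 2, 3, 4] gives [1, 1, 2, 2, 2]; set D = diag(1, 1, 2, 2, 2) and form L = D - A. Diagonalising L (or applying a numerical eigensolver to the 5x5 matrix) gives the spectrum above. The single zero eigenvalue shows the graph is connected. The eigenvalues sum to 8, which equals trace(L) = 2|E|. By the matrix-tree theorem the graph has (1/5) * product of the nonzero eigenvalues = 1 spanning tree.

[0, 0.3820, 1.3820, 2.6180, 3.6180]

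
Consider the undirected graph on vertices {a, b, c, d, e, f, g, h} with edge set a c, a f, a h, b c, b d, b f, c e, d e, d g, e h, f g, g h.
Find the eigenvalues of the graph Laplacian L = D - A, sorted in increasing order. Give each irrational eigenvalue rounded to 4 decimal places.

[0, 2, 2, 2, 4, 4, 4, 6]

Reading degrees in the order [a, b, c, d, e, f, g, h] gives [3, 3, 3, 3, 3, 3, 3, 3]; set D = diag(3, 3, 3, 3, 3, 3, 3, 3) and form L = D - A. Diagonalising L (or applying a numerical eigensolver to the 8x8 matrix) gives the spectrum above. The eigenvalues sum to 24, which equals trace(L) = 2|E|.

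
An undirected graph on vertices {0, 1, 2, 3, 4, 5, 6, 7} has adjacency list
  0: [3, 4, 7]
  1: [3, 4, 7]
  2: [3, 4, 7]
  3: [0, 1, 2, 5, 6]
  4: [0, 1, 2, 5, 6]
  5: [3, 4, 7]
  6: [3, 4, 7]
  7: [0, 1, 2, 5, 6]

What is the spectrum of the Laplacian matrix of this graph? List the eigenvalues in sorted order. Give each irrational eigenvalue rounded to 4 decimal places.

[0, 3, 3, 3, 3, 5, 5, 8]

Reading degrees in the order [0, 1, 2, 3, 4, 5, 6, 7] gives [3, 3, 3, 5, 5, 3, 3, 5]; set D = diag(3, 3, 3, 5, 5, 3, 3, 5) and form L = D - A. Diagonalising L (or applying a numerical eigensolver to the 8x8 matrix) gives the spectrum above. The single zero eigenvalue shows the graph is connected. The largest eigenvalue, 8, is at most the vertex count 8.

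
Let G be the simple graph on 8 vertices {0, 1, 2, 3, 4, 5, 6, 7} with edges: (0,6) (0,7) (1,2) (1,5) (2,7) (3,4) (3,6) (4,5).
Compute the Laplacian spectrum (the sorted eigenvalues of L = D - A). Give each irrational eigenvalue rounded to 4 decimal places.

Each diagonal entry of L is the vertex degree and each off-diagonal entry is -1 where an edge is present, 0 otherwise; in the order [0, 1, 2, 3, 4, 5, 6, 7] the diagonal is [2, 2, 2, 2, 2, 2, 2, 2]. L is symmetric positive semidefinite, so every eigenvalue is real and nonnegative. The largest eigenvalue, 4, is at most the vertex count 8.

[0, 0.5858, 0.5858, 2, 2, 3.4142, 3.4142, 4]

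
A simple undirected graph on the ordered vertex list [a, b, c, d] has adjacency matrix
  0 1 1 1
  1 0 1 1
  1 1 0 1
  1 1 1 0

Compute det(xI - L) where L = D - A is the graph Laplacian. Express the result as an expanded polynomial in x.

Each diagonal entry of L is the vertex degree and each off-diagonal entry is -1 where an edge is present, 0 otherwise; in the order [a, b, c, d] the diagonal is [3, 3, 3, 3]. Computing det(xI - L) by cofactor expansion (or equivalently via sum-over-permutations) gives x^4 - 12x^3 + 48x^2 - 64x. The coefficient of x^3 equals -trace(L) = -12, matching the sum of degrees. The largest eigenvalue, 4, is at most the vertex count 4.

x^4 - 12x^3 + 48x^2 - 64x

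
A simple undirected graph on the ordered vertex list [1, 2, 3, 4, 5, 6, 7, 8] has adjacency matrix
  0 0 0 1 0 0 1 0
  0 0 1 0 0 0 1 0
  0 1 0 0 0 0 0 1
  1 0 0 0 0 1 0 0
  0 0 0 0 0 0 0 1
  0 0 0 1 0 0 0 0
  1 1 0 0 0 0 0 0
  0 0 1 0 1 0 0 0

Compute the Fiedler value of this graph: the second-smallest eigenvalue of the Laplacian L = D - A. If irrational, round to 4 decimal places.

Reading degrees in the order [1, 2, 3, 4, 5, 6, 7, 8] gives [2, 2, 2, 2, 1, 1, 2, 2]; set D = diag(2, 2, 2, 2, 1, 1, 2, 2) and form L = D - A. The smallest Laplacian eigenvalue is always 0. The next one, lambda_2 = 0.1522, measures how hard the graph is to disconnect: larger values mean better connectivity. By the matrix-tree theorem the graph has (1/8) * product of the nonzero eigenvalues = 1 spanning tree. There is one zero in the spectrum, matching the 1 component.

0.1522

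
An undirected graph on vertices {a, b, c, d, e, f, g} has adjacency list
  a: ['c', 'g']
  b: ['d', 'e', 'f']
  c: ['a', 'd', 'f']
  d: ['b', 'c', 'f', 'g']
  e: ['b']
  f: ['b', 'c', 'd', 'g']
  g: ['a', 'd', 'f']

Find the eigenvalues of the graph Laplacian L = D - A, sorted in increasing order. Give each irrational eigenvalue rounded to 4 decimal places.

Reading degrees in the order [a, b, c, d, e, f, g] gives [2, 3, 3, 4, 1, 4, 3]; set D = diag(2, 3, 3, 4, 1, 4, 3) and form L = D - A. Since every row of L sums to 0, the all-ones vector is in the kernel and 0 is an eigenvalue.

[0, 0.6766, 2, 3, 3.6421, 5, 5.6813]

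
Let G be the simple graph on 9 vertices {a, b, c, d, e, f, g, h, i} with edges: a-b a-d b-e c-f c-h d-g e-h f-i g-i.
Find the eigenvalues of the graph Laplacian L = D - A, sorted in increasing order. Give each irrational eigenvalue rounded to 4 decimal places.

Each diagonal entry of L is the vertex degree and each off-diagonal entry is -1 where an edge is present, 0 otherwise; in the order [a, b, c, d, e, f, g, h, i] the diagonal is [2, 2, 2, 2, 2, 2, 2, 2, 2]. The multiplicity of 0 as a Laplacian eigenvalue equals the number of connected components. The single zero eigenvalue shows the graph is connected. The eigenvalues sum to 18, which equals trace(L) = 2|E|.

[0, 0.4679, 0.4679, 1.6527, 1.6527, 3, 3, 3.8794, 3.8794]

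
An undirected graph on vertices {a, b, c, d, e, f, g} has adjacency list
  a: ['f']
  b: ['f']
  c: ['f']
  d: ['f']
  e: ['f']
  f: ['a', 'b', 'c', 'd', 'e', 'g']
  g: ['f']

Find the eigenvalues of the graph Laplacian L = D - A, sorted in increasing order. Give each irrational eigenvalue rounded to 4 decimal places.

Reading degrees in the order [a, b, c, d, e, f, g] gives [1, 1, 1, 1, 1, 6, 1]; set D = diag(1, 1, 1, 1, 1, 6, 1) and form L = D - A. Diagonalising L (or applying a numerical eigensolver to the 7x7 matrix) gives the spectrum above. The eigenvalues sum to 12, which equals trace(L) = 2|E|.

[0, 1, 1, 1, 1, 1, 7]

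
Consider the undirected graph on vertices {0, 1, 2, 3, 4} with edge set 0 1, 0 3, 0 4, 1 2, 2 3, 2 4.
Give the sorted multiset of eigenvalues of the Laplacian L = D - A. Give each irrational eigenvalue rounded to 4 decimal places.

Reading degrees in the order [0, 1, 2, 3, 4] gives [3, 2, 3, 2, 2]; set D = diag(3, 2, 3, 2, 2) and form L = D - A. The multiplicity of 0 as a Laplacian eigenvalue equals the number of connected components.

[0, 2, 2, 3, 5]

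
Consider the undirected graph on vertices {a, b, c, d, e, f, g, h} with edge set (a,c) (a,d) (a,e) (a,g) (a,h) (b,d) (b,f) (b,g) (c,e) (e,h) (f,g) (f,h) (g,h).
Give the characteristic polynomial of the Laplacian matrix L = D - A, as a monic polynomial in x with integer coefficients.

x^8 - 26x^7 + 279x^6 - 1594x^5 + 5204x^4 - 9630x^3 + 9258x^2 - 3528x

With the vertex order [a, b, c, d, e, f, g, h], the degrees are [5, 3, 2, 2, 3, 3, 4, 4], giving D = diag(5, 3, 2, 2, 3, 3, 4, 4) and L = D - A. Computing det(xI - L) by cofactor expansion (or equivalently via sum-over-permutations) gives x^8 - 26x^7 + 279x^6 - 1594x^5 + 5204x^4 - 9630x^3 + 9258x^2 - 3528x. Since p(0) = det(-L) = 0, x divides p(x). The eigenvalues sum to 26, which equals trace(L) = 2|E|.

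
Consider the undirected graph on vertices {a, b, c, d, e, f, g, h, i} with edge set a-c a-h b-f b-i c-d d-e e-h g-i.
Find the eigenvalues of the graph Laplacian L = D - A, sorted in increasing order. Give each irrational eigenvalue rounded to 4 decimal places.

[0, 0, 0.5858, 1.3820, 1.3820, 2, 3.4142, 3.6180, 3.6180]

With the vertex order [a, b, c, d, e, f, g, h, i], the degrees are [2, 2, 2, 2, 2, 1, 1, 2, 2], giving D = diag(2, 2, 2, 2, 2, 1, 1, 2, 2) and L = D - A. The multiplicity of 0 as a Laplacian eigenvalue equals the number of connected components. The 2 zero eigenvalues correspond to the 2 connected components. The largest eigenvalue, 3.6180, is at most the vertex count 9.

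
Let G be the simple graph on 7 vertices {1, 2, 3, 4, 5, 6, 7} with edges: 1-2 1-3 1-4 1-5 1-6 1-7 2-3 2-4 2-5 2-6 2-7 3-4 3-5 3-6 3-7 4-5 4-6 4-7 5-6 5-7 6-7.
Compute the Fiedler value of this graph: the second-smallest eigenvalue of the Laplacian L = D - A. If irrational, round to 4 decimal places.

Each diagonal entry of L is the vertex degree and each off-diagonal entry is -1 where an edge is present, 0 otherwise; in the order [1, 2, 3, 4, 5, 6, 7] the diagonal is [6, 6, 6, 6, 6, 6, 6]. The sorted Laplacian eigenvalues are [0, 7, 7, 7, 7, 7, 7]; the algebraic connectivity is the second entry, 7. The eigenvalues sum to 42, which equals trace(L) = 2|E|.

7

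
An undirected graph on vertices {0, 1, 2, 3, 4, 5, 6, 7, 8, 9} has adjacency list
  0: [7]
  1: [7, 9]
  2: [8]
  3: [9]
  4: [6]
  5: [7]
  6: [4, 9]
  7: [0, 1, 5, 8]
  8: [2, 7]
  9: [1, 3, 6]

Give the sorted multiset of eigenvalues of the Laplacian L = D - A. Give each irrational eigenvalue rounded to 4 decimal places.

Each diagonal entry of L is the vertex degree and each off-diagonal entry is -1 where an edge is present, 0 otherwise; in the order [0, 1, 2, 3, 4, 5, 6, 7, 8, 9] the diagonal is [1, 2, 1, 1, 1, 1, 2, 4, 2, 3]. Diagonalising L (or applying a numerical eigensolver to the 10x10 matrix) gives the spectrum above. The largest eigenvalue, 5.2005, is at most the vertex count 10.

[0, 0.1626, 0.5188, 0.6270, 1, 1.5072, 2.3111, 2.5027, 4.1701, 5.2005]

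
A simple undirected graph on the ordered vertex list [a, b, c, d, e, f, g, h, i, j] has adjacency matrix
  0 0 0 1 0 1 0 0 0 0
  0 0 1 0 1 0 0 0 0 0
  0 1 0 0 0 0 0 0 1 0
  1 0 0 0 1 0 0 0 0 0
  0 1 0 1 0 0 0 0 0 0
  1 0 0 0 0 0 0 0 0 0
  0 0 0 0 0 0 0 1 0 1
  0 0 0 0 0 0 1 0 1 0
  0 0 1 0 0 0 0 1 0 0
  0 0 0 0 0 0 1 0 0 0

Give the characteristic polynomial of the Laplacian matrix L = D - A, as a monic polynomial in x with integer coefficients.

Each diagonal entry of L is the vertex degree and each off-diagonal entry is -1 where an edge is present, 0 otherwise; in the order [a, b, c, d, e, f, g, h, i, j] the diagonal is [2, 2, 2, 2, 2, 1, 2, 2, 2, 1]. L has integer entries, so p(x) = det(xI - L) has integer coefficients. Expanding the determinant yields x^10 - 18x^9 + 136x^8 - 560x^7 + 1365x^6 - 2002x^5 + 1716x^4 - 792x^3 + 165x^2 - 10x. The constant term is 0 because L is singular (the all-ones vector lies in its kernel). The eigenvalues sum to 18, which equals trace(L) = 2|E|.

x^10 - 18x^9 + 136x^8 - 560x^7 + 1365x^6 - 2002x^5 + 1716x^4 - 792x^3 + 165x^2 - 10x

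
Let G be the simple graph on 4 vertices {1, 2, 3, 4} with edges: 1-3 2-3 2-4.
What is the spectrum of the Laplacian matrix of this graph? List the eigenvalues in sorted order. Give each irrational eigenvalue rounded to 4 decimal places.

[0, 0.5858, 2, 3.4142]

With the vertex order [1, 2, 3, 4], the degrees are [1, 2, 2, 1], giving D = diag(1, 2, 2, 1) and L = D - A. L is symmetric positive semidefinite, so every eigenvalue is real and nonnegative. The single zero eigenvalue shows the graph is connected. The largest eigenvalue, 3.4142, is at most the vertex count 4. By the matrix-tree theorem the graph has (1/4) * product of the nonzero eigenvalues = 1 spanning tree.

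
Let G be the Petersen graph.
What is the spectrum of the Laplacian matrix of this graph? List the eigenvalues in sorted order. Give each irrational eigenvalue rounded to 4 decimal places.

[0, 2, 2, 2, 2, 2, 5, 5, 5, 5]

The graph has 10 vertices and degree multiset [3, 3, 3, 3, 3, 3, 3, 3, 3, 3]; D is the diagonal matrix of degrees and L = D - A. The multiplicity of 0 as a Laplacian eigenvalue equals the number of connected components. The single zero eigenvalue shows the graph is connected. The largest eigenvalue, 5, is at most the vertex count 10.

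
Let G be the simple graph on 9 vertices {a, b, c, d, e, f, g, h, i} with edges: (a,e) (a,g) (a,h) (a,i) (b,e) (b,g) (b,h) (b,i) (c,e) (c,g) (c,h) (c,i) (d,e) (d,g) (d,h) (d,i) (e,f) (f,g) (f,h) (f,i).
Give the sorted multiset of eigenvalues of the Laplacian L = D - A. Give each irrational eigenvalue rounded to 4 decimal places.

Each diagonal entry of L is the vertex degree and each off-diagonal entry is -1 where an edge is present, 0 otherwise; in the order [a, b, c, d, e, f, g, h, i] the diagonal is [4, 4, 4, 4, 5, 4, 5, 5, 5]. The multiplicity of 0 as a Laplacian eigenvalue equals the number of connected components. There is one zero in the spectrum, matching the 1 component.

[0, 4, 4, 4, 4, 5, 5, 5, 9]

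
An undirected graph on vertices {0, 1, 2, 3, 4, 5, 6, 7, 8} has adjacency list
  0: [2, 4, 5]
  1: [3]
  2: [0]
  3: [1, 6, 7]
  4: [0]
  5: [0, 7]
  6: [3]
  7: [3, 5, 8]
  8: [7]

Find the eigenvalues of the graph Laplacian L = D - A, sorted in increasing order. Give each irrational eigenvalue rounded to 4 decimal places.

Reading degrees in the order [0, 1, 2, 3, 4, 5, 6, 7, 8] gives [3, 1, 1, 3, 1, 2, 1, 3, 1]; set D = diag(3, 1, 1, 3, 1, 2, 1, 3, 1) and form L = D - A. Diagonalising L (or applying a numerical eigensolver to the 9x9 matrix) gives the spectrum above. By the matrix-tree theorem the graph has (1/9) * product of the nonzero eigenvalues = 1 spanning tree. There is one zero in the spectrum, matching the 1 component.

[0, 0.1830, 0.5723, 1, 1, 1.5095, 3, 4.0444, 4.6907]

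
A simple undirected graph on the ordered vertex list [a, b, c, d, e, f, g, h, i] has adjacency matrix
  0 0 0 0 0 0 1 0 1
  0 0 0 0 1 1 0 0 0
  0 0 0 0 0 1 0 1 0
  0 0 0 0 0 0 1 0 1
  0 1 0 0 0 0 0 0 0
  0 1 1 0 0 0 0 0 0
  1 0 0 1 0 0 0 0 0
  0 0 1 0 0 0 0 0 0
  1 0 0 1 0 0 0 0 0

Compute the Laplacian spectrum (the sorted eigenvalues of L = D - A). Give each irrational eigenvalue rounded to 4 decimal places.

[0, 0, 0.3820, 1.3820, 2, 2, 2.6180, 3.6180, 4]

Reading degrees in the order [a, b, c, d, e, f, g, h, i] gives [2, 2, 2, 2, 1, 2, 2, 1, 2]; set D = diag(2, 2, 2, 2, 1, 2, 2, 1, 2) and form L = D - A. Since every row of L sums to 0, the all-ones vector is in the kernel and 0 is an eigenvalue. The 2 zero eigenvalues correspond to the 2 connected components. There are 2 zeros in the spectrum, matching the 2 components.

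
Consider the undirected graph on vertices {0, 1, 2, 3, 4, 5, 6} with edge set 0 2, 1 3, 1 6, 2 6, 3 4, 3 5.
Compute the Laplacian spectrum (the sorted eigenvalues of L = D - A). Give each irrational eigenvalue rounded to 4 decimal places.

With the vertex order [0, 1, 2, 3, 4, 5, 6], the degrees are [1, 2, 2, 3, 1, 1, 2], giving D = diag(1, 2, 2, 3, 1, 1, 2) and L = D - A. Since every row of L sums to 0, the all-ones vector is in the kernel and 0 is an eigenvalue. The single zero eigenvalue shows the graph is connected.

[0, 0.2254, 1, 1, 2.1859, 3.3604, 4.2283]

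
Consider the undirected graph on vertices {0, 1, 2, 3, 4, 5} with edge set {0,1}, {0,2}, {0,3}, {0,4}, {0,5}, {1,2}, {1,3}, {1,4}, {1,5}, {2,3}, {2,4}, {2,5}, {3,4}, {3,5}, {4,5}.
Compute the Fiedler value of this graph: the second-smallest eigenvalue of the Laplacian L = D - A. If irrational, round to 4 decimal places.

6

Reading degrees in the order [0, 1, 2, 3, 4, 5] gives [5, 5, 5, 5, 5, 5]; set D = diag(5, 5, 5, 5, 5, 5) and form L = D - A. The sorted Laplacian eigenvalues are [0, 6, 6, 6, 6, 6]; the algebraic connectivity is the second entry, 6. There is one zero in the spectrum, matching the 1 component.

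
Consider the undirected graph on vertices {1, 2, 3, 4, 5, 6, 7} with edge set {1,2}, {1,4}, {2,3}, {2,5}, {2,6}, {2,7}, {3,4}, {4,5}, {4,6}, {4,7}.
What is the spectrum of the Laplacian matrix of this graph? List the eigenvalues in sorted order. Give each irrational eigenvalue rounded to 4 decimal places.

[0, 2, 2, 2, 2, 5, 7]

Reading degrees in the order [1, 2, 3, 4, 5, 6, 7] gives [2, 5, 2, 5, 2, 2, 2]; set D = diag(2, 5, 2, 5, 2, 2, 2) and form L = D - A. Diagonalising L (or applying a numerical eigensolver to the 7x7 matrix) gives the spectrum above. The single zero eigenvalue shows the graph is connected.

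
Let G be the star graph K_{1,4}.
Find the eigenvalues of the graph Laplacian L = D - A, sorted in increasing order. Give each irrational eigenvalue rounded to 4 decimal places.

The graph has 5 vertices and degree multiset [4, 1, 1, 1, 1]; D is the diagonal matrix of degrees and L = D - A. L is symmetric positive semidefinite, so every eigenvalue is real and nonnegative. The eigenvalues sum to 8, which equals trace(L) = 2|E|.

[0, 1, 1, 1, 5]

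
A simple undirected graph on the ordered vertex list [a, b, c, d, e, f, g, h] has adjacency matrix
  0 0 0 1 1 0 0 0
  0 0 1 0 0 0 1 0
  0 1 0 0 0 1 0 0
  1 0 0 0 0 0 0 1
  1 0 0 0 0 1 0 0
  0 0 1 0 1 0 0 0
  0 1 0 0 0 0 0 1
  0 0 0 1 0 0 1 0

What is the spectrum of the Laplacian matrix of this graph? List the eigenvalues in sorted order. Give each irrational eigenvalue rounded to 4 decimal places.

[0, 0.5858, 0.5858, 2, 2, 3.4142, 3.4142, 4]

Each diagonal entry of L is the vertex degree and each off-diagonal entry is -1 where an edge is present, 0 otherwise; in the order [a, b, c, d, e, f, g, h] the diagonal is [2, 2, 2, 2, 2, 2, 2, 2]. L is symmetric positive semidefinite, so every eigenvalue is real and nonnegative. The largest eigenvalue, 4, is at most the vertex count 8.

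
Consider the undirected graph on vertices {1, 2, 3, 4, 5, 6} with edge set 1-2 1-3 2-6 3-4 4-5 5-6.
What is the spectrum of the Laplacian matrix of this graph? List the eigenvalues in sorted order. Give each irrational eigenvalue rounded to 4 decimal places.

[0, 1, 1, 3, 3, 4]

Reading degrees in the order [1, 2, 3, 4, 5, 6] gives [2, 2, 2, 2, 2, 2]; set D = diag(2, 2, 2, 2, 2, 2) and form L = D - A. L is symmetric positive semidefinite, so every eigenvalue is real and nonnegative.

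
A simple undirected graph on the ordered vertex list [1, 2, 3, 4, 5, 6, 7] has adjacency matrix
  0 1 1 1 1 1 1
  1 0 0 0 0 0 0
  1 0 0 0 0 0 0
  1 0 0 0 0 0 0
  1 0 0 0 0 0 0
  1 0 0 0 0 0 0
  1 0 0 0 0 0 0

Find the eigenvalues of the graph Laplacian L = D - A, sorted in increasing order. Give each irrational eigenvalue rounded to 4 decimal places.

Each diagonal entry of L is the vertex degree and each off-diagonal entry is -1 where an edge is present, 0 otherwise; in the order [1, 2, 3, 4, 5, 6, 7] the diagonal is [6, 1, 1, 1, 1, 1, 1]. L is symmetric positive semidefinite, so every eigenvalue is real and nonnegative. The largest eigenvalue, 7, is at most the vertex count 7.

[0, 1, 1, 1, 1, 1, 7]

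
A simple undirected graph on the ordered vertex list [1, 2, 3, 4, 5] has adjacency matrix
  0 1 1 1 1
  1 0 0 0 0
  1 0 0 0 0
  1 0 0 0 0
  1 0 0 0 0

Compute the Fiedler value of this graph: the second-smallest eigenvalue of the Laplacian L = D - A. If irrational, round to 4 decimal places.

Reading degrees in the order [1, 2, 3, 4, 5] gives [4, 1, 1, 1, 1]; set D = diag(4, 1, 1, 1, 1) and form L = D - A. Computing the eigenvalues of L and sorting gives [0, 1, 1, 1, 5]. The Fiedler value lambda_2 = 1 is strictly positive, so the graph is connected. There is one zero in the spectrum, matching the 1 component. The largest eigenvalue, 5, is at most the vertex count 5.

1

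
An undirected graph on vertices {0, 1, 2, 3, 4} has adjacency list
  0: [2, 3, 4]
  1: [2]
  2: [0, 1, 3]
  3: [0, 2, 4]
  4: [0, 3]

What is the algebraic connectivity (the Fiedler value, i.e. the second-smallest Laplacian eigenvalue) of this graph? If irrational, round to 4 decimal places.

0.8299

Reading degrees in the order [0, 1, 2, 3, 4] gives [3, 1, 3, 3, 2]; set D = diag(3, 1, 3, 3, 2) and form L = D - A. The sorted Laplacian eigenvalues are [0, 0.8299, 2.6889, 4, 4.4812]; the algebraic connectivity is the second entry, 0.8299. The largest eigenvalue, 4.4812, is at most the vertex count 5.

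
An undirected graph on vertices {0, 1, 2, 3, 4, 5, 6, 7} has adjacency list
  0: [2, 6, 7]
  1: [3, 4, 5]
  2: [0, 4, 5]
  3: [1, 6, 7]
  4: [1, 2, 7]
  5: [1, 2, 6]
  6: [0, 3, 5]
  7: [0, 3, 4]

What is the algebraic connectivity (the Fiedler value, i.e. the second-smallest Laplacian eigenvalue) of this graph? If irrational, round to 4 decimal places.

2

Reading degrees in the order [0, 1, 2, 3, 4, 5, 6, 7] gives [3, 3, 3, 3, 3, 3, 3, 3]; set D = diag(3, 3, 3, 3, 3, 3, 3, 3) and form L = D - A. The smallest Laplacian eigenvalue is always 0. The next one, lambda_2 = 2, measures how hard the graph is to disconnect: larger values mean better connectivity. The eigenvalues sum to 24, which equals trace(L) = 2|E|.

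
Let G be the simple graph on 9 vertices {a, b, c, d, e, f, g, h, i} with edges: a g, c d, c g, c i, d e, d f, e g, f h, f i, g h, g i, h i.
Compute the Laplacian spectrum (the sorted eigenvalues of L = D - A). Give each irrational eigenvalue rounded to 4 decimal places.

[0, 0, 0.8972, 1.5858, 2.5858, 2.8536, 4.4142, 5.4142, 6.2491]

Reading degrees in the order [a, b, c, d, e, f, g, h, i] gives [1, 0, 3, 3, 2, 3, 5, 3, 4]; set D = diag(1, 0, 3, 3, 2, 3, 5, 3, 4) and form L = D - A. L is symmetric positive semidefinite, so every eigenvalue is real and nonnegative. The 2 zero eigenvalues correspond to the 2 connected components. The largest eigenvalue, 6.2491, is at most the vertex count 9.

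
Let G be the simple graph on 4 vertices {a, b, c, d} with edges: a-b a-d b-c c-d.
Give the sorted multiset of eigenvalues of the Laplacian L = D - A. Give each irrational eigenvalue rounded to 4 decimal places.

With the vertex order [a, b, c, d], the degrees are [2, 2, 2, 2], giving D = diag(2, 2, 2, 2) and L = D - A. Diagonalising L (or applying a numerical eigensolver to the 4x4 matrix) gives the spectrum above. The single zero eigenvalue shows the graph is connected.

[0, 2, 2, 4]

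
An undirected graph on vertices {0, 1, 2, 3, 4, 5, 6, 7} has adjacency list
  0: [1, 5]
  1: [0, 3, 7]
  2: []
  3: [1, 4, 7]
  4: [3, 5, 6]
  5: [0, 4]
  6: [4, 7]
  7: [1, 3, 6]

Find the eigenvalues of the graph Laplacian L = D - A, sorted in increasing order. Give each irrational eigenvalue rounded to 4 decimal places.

[0, 0, 1.0681, 1.5858, 2.4824, 3.5176, 4.4142, 4.9319]

With the vertex order [0, 1, 2, 3, 4, 5, 6, 7], the degrees are [2, 3, 0, 3, 3, 2, 2, 3], giving D = diag(2, 3, 0, 3, 3, 2, 2, 3) and L = D - A. L is symmetric positive semidefinite, so every eigenvalue is real and nonnegative. The 2 zero eigenvalues correspond to the 2 connected components. There are 2 zeros in the spectrum, matching the 2 components.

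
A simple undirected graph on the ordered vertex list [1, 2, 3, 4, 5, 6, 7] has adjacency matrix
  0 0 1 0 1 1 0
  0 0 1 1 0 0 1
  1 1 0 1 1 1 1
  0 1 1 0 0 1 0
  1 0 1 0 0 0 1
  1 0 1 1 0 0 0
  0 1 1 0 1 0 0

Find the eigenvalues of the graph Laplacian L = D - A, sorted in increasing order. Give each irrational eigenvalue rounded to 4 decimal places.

Each diagonal entry of L is the vertex degree and each off-diagonal entry is -1 where an edge is present, 0 otherwise; in the order [1, 2, 3, 4, 5, 6, 7] the diagonal is [3, 3, 6, 3, 3, 3, 3]. Diagonalising L (or applying a numerical eigensolver to the 7x7 matrix) gives the spectrum above. The single zero eigenvalue shows the graph is connected. There is one zero in the spectrum, matching the 1 component. By the matrix-tree theorem the graph has (1/7) * product of the nonzero eigenvalues = 320 spanning trees.

[0, 2, 2, 4, 4, 5, 7]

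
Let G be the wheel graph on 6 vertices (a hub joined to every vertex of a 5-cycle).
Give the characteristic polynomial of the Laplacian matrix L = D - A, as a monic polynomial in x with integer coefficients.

x^6 - 20x^5 + 155x^4 - 580x^3 + 1045x^2 - 726x

The graph has 6 vertices and degree multiset [5, 3, 3, 3, 3, 3]; D is the diagonal matrix of degrees and L = D - A. L has integer entries, so p(x) = det(xI - L) has integer coefficients. Expanding the determinant yields x^6 - 20x^5 + 155x^4 - 580x^3 + 1045x^2 - 726x. Since p(0) = det(-L) = 0, x divides p(x). The eigenvalues sum to 20, which equals trace(L) = 2|E|.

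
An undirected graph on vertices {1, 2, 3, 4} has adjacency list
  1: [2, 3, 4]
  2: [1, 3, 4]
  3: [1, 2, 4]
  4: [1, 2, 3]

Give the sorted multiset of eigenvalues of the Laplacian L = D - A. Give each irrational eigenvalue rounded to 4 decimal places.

[0, 4, 4, 4]

Each diagonal entry of L is the vertex degree and each off-diagonal entry is -1 where an edge is present, 0 otherwise; in the order [1, 2, 3, 4] the diagonal is [3, 3, 3, 3]. L is symmetric positive semidefinite, so every eigenvalue is real and nonnegative. There is one zero in the spectrum, matching the 1 component.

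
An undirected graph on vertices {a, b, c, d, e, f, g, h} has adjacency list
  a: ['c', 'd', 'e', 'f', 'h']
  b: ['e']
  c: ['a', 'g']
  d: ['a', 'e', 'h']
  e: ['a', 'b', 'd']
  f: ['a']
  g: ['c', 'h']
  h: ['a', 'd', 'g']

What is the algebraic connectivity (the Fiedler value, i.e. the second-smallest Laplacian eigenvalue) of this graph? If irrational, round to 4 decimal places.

0.6131

With the vertex order [a, b, c, d, e, f, g, h], the degrees are [5, 1, 2, 3, 3, 1, 2, 3], giving D = diag(5, 1, 2, 3, 3, 1, 2, 3) and L = D - A. The sorted Laplacian eigenvalues are [0, 0.6131, 0.8937, 1.6856, 2.4881, 3.6123, 4.5103, 6.1970]; the algebraic connectivity is the second entry, 0.6131. The largest eigenvalue, 6.1970, is at most the vertex count 8. The eigenvalues sum to 20, which equals trace(L) = 2|E|.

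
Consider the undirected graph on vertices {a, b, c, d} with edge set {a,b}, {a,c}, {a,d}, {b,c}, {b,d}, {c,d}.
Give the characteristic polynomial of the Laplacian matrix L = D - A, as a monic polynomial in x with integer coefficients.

x^4 - 12x^3 + 48x^2 - 64x

Reading degrees in the order [a, b, c, d] gives [3, 3, 3, 3]; set D = diag(3, 3, 3, 3) and form L = D - A. Computing det(xI - L) by cofactor expansion (or equivalently via sum-over-permutations) gives x^4 - 12x^3 + 48x^2 - 64x. The constant term is 0 because L is singular (the all-ones vector lies in its kernel).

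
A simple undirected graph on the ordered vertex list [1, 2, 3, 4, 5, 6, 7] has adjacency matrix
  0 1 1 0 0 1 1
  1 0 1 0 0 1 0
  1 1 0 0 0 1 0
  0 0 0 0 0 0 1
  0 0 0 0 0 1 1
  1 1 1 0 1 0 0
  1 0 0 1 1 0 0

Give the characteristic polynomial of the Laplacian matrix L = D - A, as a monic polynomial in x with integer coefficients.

x^7 - 20x^6 + 158x^5 - 622x^4 + 1258x^3 - 1194x^2 + 392x

Reading degrees in the order [1, 2, 3, 4, 5, 6, 7] gives [4, 3, 3, 1, 2, 4, 3]; set D = diag(4, 3, 3, 1, 2, 4, 3) and form L = D - A. L has integer entries, so p(x) = det(xI - L) has integer coefficients. Expanding the determinant yields x^7 - 20x^6 + 158x^5 - 622x^4 + 1258x^3 - 1194x^2 + 392x. The coefficient of x^6 equals -trace(L) = -20, matching the sum of degrees. The eigenvalues sum to 20, which equals trace(L) = 2|E|. The largest eigenvalue, 5.5484, is at most the vertex count 7.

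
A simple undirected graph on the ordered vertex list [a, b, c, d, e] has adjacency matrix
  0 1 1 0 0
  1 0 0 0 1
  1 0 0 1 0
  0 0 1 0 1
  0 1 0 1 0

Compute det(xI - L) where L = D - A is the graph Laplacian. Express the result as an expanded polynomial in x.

With the vertex order [a, b, c, d, e], the degrees are [2, 2, 2, 2, 2], giving D = diag(2, 2, 2, 2, 2) and L = D - A. L has integer entries, so p(x) = det(xI - L) has integer coefficients. Expanding the determinant yields x^5 - 10x^4 + 35x^3 - 50x^2 + 25x. Since p(0) = det(-L) = 0, x divides p(x). The eigenvalues sum to 10, which equals trace(L) = 2|E|.

x^5 - 10x^4 + 35x^3 - 50x^2 + 25x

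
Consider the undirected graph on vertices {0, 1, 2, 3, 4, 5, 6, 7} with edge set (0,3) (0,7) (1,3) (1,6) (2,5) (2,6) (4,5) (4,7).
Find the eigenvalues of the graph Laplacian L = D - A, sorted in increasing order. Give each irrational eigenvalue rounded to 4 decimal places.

Reading degrees in the order [0, 1, 2, 3, 4, 5, 6, 7] gives [2, 2, 2, 2, 2, 2, 2, 2]; set D = diag(2, 2, 2, 2, 2, 2, 2, 2) and form L = D - A. L is symmetric positive semidefinite, so every eigenvalue is real and nonnegative. By the matrix-tree theorem the graph has (1/8) * product of the nonzero eigenvalues = 8 spanning trees.

[0, 0.5858, 0.5858, 2, 2, 3.4142, 3.4142, 4]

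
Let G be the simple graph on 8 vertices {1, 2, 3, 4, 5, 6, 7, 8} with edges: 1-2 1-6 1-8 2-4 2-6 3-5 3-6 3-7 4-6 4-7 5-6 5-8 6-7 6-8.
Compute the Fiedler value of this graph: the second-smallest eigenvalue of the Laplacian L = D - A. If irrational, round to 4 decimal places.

Each diagonal entry of L is the vertex degree and each off-diagonal entry is -1 where an edge is present, 0 otherwise; in the order [1, 2, 3, 4, 5, 6, 7, 8] the diagonal is [3, 3, 3, 3, 3, 7, 3, 3]. The smallest Laplacian eigenvalue is always 0. The next one, lambda_2 = 1.7530, measures how hard the graph is to disconnect: larger values mean better connectivity. By the matrix-tree theorem the graph has (1/8) * product of the nonzero eigenvalues = 841 spanning trees.

1.7530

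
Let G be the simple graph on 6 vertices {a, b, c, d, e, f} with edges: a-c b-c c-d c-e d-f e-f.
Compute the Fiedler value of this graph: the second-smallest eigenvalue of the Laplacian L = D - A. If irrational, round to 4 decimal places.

0.7639

Each diagonal entry of L is the vertex degree and each off-diagonal entry is -1 where an edge is present, 0 otherwise; in the order [a, b, c, d, e, f] the diagonal is [1, 1, 4, 2, 2, 2]. The smallest Laplacian eigenvalue is always 0. The next one, lambda_2 = 0.7639, measures how hard the graph is to disconnect: larger values mean better connectivity. There is one zero in the spectrum, matching the 1 component.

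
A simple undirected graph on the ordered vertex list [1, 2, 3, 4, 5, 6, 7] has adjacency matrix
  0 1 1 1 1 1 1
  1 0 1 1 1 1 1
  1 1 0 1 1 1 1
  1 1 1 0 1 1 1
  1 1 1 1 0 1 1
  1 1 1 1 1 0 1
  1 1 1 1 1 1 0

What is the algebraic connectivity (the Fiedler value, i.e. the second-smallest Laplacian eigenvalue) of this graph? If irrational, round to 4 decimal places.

7

Reading degrees in the order [1, 2, 3, 4, 5, 6, 7] gives [6, 6, 6, 6, 6, 6, 6]; set D = diag(6, 6, 6, 6, 6, 6, 6) and form L = D - A. Computing the eigenvalues of L and sorting gives [0, 7, 7, 7, 7, 7, 7]. The Fiedler value lambda_2 = 7 is strictly positive, so the graph is connected. The eigenvalues sum to 42, which equals trace(L) = 2|E|.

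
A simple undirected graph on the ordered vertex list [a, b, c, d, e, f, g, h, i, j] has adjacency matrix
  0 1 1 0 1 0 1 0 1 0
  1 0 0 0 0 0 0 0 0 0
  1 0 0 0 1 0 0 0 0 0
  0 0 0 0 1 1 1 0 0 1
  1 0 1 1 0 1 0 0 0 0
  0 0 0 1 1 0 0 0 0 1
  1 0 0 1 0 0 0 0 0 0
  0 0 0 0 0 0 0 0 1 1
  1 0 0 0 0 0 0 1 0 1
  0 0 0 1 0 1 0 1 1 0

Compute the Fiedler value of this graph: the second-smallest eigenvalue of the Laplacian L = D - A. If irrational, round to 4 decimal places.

0.7578

Reading degrees in the order [a, b, c, d, e, f, g, h, i, j] gives [5, 1, 2, 4, 4, 3, 2, 2, 3, 4]; set D = diag(5, 1, 2, 4, 4, 3, 2, 2, 3, 4) and form L = D - A. The sorted Laplacian eigenvalues are [0, 0.7578, 1.1010, 1.6660, 2, 3.3830, 4.3342, 4.6513, 5.6746, 6.4321]; the algebraic connectivity is the second entry, 0.7578. The eigenvalues sum to 30, which equals trace(L) = 2|E|.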